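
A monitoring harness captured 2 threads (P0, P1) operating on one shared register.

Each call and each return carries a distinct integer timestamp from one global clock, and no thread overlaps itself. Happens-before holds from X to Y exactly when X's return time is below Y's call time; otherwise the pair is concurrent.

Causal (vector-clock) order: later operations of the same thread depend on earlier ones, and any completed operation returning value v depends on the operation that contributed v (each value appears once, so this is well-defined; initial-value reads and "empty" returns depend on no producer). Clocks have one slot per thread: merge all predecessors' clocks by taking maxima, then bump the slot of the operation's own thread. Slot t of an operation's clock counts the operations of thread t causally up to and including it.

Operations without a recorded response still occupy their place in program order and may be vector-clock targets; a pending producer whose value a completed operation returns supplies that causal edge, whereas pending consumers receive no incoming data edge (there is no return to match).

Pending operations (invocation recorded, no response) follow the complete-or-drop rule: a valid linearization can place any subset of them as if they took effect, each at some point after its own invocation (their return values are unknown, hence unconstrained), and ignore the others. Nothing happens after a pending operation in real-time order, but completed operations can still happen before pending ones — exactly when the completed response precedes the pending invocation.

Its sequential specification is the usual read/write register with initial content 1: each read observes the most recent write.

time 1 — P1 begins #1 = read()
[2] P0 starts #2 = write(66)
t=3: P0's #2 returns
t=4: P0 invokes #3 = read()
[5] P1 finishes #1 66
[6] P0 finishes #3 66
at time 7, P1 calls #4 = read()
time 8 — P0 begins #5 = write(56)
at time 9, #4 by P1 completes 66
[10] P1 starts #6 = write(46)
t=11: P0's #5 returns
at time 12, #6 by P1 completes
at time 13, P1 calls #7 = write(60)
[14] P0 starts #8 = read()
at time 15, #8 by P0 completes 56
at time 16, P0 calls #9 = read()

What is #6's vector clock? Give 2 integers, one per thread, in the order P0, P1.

invoked at 2, #2 has no predecessors; its own P0 bump gives (1, 0)
#1, invoked 1, takes VC(#2)=(1, 0) under max, adds 1 for P1 → (1, 1)
#3, invoked 4, takes VC(#2)=(1, 0) under max, adds 1 for P0 → (2, 0)
#4, invoked 7, takes VC(#1)=(1, 1), VC(#2)=(1, 0) under max, adds 1 for P1 → (1, 2)
#5, invoked 8, takes VC(#3)=(2, 0) under max, adds 1 for P0 → (3, 0)
#6, invoked 10, takes VC(#4)=(1, 2) under max, adds 1 for P1 → (1, 3)
#8, invoked 14, takes VC(#5)=(3, 0) under max, adds 1 for P0 → (4, 0)
#7, invoked 13, takes VC(#6)=(1, 3) under max, adds 1 for P1 → (1, 4)
#9, invoked 16, takes VC(#8)=(4, 0) under max, adds 1 for P0 → (5, 0)
target: VC(#6) = (1, 3)

(1, 3)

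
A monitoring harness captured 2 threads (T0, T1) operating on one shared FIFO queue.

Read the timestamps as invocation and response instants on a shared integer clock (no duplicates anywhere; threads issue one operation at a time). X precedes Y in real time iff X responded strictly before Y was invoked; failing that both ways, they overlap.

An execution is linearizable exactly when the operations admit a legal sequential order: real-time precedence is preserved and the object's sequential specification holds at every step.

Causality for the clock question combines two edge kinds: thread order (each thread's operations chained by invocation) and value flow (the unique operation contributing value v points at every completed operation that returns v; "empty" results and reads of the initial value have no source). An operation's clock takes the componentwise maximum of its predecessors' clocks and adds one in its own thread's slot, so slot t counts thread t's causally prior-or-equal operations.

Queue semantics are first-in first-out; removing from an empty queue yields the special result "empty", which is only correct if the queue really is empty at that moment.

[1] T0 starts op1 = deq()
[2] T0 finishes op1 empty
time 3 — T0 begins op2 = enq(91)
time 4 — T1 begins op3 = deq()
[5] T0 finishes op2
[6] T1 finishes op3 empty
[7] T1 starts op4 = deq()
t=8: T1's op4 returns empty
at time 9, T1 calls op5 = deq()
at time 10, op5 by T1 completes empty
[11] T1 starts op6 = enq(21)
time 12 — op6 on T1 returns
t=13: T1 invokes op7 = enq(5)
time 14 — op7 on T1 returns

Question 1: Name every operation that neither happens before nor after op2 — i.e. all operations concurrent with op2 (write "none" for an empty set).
Answer: op3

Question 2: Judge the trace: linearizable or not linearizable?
not linearizable

already the first 8 events (up to op4's response at time 8) admit no linearization; the first 7 still do
checked exhaustively: 2 real-time-consistent orders of 4 completed operations, zero legal FIFO queue replays
one such order, op1, op2, op3, op4, breaks at step 3 where op3 deq() → empty is illegal
one such order, op1, op3, op2, op4, breaks at step 4 where op4 deq() → empty is illegal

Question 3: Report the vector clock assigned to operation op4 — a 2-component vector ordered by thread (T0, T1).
Answer: (0, 2)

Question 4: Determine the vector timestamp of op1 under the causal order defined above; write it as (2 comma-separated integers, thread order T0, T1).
Answer: (1, 0)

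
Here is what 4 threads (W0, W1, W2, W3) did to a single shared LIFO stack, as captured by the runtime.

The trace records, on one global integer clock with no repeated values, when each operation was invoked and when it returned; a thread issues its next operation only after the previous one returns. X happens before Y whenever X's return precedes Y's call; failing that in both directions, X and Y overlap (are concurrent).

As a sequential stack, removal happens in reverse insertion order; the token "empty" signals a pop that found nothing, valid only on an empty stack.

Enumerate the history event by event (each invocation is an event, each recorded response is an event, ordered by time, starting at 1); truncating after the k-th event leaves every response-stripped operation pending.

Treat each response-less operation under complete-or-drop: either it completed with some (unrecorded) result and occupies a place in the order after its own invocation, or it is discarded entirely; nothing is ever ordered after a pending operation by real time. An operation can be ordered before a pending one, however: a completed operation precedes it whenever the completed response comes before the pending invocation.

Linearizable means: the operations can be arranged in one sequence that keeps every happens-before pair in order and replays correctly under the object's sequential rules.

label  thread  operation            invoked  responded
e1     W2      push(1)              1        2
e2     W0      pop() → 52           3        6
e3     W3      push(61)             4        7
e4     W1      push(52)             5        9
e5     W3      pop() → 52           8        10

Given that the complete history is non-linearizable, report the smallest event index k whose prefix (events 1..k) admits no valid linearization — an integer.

10

a valid linearization of events 1..9 exists, for instance e1, e3, e4, e2:
step 1: e1 push(1) — stack <1>
step 2: e3 push(61) — stack <1,61>
step 3: e4 push(52) — stack <1,61,52>
step 4: e2 pop() → 52 — stack <1,61>
adding event 10 (e5 responds at 10) leaves no legal real-time order
for example e1, e2, e3, e4, e5 fails at step 2: e2 pop() → 52 is not legal there
for example e1, e2, e3, e5, e4 fails at step 2: e2 pop() → 52 is not legal there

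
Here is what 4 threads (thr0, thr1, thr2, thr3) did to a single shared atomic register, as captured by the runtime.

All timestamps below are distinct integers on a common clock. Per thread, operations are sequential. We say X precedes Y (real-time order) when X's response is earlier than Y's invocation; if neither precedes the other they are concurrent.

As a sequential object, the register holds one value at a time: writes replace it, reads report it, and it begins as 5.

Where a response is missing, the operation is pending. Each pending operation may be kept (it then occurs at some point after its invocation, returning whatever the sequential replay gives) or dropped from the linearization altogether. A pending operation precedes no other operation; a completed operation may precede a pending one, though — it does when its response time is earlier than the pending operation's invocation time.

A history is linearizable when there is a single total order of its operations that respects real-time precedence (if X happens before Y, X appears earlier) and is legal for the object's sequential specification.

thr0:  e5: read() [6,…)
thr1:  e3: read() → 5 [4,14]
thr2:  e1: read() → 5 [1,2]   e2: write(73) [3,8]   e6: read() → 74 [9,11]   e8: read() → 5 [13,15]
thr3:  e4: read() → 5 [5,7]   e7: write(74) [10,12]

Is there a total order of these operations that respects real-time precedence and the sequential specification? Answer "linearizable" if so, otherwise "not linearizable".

cut after 14 events: linearizable; cut after 15 events (e8 responds, time 15): not linearizable
no legal order exists: 24 real-time-consistent candidates over 7 completed atomic register operations, all rejected
no escape via the 1 pending operation (e5): every completion choice fails
for example e1, e2, e3, e4, e6, e7, e8 (pending dropped) fails at step 3: e3 read() → 5 is not legal there
for example e1, e2, e3, e4, e7, e6, e8 (pending dropped) fails at step 3: e3 read() → 5 is not legal there

not linearizable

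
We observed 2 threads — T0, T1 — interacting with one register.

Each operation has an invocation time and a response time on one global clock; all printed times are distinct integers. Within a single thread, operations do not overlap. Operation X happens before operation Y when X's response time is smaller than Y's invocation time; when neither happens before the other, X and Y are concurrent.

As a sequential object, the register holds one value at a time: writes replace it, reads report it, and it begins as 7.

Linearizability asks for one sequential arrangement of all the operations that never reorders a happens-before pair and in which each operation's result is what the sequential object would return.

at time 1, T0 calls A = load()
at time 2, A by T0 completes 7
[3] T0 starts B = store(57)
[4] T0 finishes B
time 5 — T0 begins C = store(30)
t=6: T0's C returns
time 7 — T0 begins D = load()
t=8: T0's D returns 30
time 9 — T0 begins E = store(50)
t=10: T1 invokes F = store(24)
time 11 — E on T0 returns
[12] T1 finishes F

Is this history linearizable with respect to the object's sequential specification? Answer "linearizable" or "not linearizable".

witness order: A, B, C, D, E, F
step 1: A load() → 7 — value 7
step 2: B store(57) — value 57
step 3: C store(30) — value 30
step 4: D load() → 30 — value 30
step 5: E store(50) — value 50
step 6: F store(24) — value 24

linearizable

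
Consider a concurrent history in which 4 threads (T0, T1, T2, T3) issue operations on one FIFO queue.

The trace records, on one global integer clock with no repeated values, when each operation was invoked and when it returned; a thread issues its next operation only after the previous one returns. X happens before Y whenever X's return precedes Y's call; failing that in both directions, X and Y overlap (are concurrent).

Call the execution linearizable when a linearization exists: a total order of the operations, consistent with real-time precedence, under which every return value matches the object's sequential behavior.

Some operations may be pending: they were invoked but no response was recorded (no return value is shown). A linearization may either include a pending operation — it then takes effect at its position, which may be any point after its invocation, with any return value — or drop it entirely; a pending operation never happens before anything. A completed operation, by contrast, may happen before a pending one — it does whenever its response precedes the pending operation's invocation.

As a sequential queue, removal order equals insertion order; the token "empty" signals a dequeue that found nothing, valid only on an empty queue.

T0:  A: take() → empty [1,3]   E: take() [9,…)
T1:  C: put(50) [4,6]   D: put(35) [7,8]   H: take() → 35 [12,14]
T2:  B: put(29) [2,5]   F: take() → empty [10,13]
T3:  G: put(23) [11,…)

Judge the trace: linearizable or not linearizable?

not linearizable

events 1..12 are fine; event 13 — the response of F at time 13 — makes the prefix non-linearizable
every one of the 3 real-time-consistent orders over 5 completed FIFO queue ops fails the sequential spec
every completion of the 3 pending operations (E, G, H) was checked; none linearizes
take A, B, C, D, F (pending dropped): step 5 already fails, because F take() → empty cannot occur there
take A, C, B, D, F (pending dropped): step 5 already fails, because F take() → empty cannot occur there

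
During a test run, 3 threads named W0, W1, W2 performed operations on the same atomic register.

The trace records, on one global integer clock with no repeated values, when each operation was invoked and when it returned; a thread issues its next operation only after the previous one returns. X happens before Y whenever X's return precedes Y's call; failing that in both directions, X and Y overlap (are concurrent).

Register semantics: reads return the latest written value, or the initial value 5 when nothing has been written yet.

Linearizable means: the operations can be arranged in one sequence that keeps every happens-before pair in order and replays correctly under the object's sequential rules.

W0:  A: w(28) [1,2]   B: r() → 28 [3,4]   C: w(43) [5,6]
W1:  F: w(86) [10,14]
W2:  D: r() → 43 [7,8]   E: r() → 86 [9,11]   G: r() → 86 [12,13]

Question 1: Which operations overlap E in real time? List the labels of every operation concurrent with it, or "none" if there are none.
Answer: F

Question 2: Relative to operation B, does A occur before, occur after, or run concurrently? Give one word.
Answer: before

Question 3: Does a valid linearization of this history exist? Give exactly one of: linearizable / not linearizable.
a witness: A, B, C, D, F, E, G
after step 1 (A w(28)): value 28
after step 2 (B r() → 28): value 28
after step 3 (C w(43)): value 43
after step 4 (D r() → 43): value 43
after step 5 (F w(86)): value 86
after step 6 (E r() → 86): value 86
after step 7 (G r() → 86): value 86

linearizable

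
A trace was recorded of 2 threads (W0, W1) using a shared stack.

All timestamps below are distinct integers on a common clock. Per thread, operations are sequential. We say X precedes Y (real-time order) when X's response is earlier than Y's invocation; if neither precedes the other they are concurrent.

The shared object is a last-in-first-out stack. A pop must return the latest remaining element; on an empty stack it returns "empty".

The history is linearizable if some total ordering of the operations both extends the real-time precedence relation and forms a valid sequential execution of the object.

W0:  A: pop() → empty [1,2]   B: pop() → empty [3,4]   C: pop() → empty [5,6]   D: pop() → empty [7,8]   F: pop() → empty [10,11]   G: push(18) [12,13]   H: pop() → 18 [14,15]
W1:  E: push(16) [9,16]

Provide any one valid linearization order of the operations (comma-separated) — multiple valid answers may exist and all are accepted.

step 1: A pop() → empty — stack <>
step 2: B pop() → empty — stack <>
step 3: C pop() → empty — stack <>
step 4: D pop() → empty — stack <>
step 5: F pop() → empty — stack <>
step 6: E push(16) — stack <16>
step 7: G push(18) — stack <16,18>
step 8: H pop() → 18 — stack <16>

A, B, C, D, F, E, G, H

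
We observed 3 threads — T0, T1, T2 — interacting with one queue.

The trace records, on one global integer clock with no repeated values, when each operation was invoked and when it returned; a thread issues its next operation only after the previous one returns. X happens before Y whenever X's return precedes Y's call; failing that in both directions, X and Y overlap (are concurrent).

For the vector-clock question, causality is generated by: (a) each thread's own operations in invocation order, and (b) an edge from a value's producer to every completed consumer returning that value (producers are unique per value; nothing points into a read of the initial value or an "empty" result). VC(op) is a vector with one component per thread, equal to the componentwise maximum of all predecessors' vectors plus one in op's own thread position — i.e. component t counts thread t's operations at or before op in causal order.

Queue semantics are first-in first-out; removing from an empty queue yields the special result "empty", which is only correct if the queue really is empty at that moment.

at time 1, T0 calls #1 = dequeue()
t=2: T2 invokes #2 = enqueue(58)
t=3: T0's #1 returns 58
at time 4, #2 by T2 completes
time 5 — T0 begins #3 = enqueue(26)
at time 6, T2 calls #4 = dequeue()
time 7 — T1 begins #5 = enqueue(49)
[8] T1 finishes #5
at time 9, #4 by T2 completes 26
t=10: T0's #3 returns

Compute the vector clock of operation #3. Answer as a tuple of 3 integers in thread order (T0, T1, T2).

(2, 0, 1)

#2 (invocation 2): nothing precedes it; T2's component alone gives (0, 0, 1)
#5 (invocation 7): nothing precedes it; T1's component alone gives (0, 1, 0)
VC(#1, invoked at 1): max of VC(#2)=(0, 0, 1), then +1 on thread T0 → (1, 0, 1)
VC(#3, invoked at 5): max of VC(#1)=(1, 0, 1), then +1 on thread T0 → (2, 0, 1)
VC(#4, invoked at 6): max of VC(#2)=(0, 0, 1), VC(#3)=(2, 0, 1), then +1 on thread T2 → (2, 0, 2)
target: VC(#3) = (2, 0, 1)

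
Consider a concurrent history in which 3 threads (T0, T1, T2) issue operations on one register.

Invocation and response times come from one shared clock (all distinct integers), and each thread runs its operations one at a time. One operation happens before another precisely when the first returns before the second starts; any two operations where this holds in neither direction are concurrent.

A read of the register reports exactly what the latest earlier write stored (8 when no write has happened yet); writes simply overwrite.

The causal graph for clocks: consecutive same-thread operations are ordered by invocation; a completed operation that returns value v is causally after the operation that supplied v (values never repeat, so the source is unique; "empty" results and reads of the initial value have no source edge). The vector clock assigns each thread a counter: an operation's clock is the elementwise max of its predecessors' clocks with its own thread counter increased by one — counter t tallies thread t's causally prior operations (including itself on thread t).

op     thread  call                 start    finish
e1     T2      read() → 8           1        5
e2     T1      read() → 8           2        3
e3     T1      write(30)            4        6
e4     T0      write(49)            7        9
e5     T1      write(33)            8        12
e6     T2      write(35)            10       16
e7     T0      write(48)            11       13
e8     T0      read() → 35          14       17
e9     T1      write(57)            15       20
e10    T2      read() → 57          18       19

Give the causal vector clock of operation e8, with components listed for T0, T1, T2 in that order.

VC(e1, invoked at 1): no causal predecessors; +1 on T2 → (0, 0, 1)
VC(e2, invoked at 2): no causal predecessors; +1 on T1 → (0, 1, 0)
VC(e4, invoked at 7): no causal predecessors; +1 on T0 → (1, 0, 0)
VC(e6, invoked at 10): max of VC(e1)=(0, 0, 1), then +1 on thread T2 → (0, 0, 2)
VC(e3, invoked at 4): max of VC(e2)=(0, 1, 0), then +1 on thread T1 → (0, 2, 0)
VC(e7, invoked at 11): max of VC(e4)=(1, 0, 0), then +1 on thread T0 → (2, 0, 0)
VC(e5, invoked at 8): max of VC(e3)=(0, 2, 0), then +1 on thread T1 → (0, 3, 0)
VC(e9, invoked at 15): max of VC(e5)=(0, 3, 0), then +1 on thread T1 → (0, 4, 0)
VC(e8, invoked at 14): max of VC(e6)=(0, 0, 2), VC(e7)=(2, 0, 0), then +1 on thread T0 → (3, 0, 2)
VC(e10, invoked at 18): max of VC(e6)=(0, 0, 2), VC(e9)=(0, 4, 0), then +1 on thread T2 → (0, 4, 3)
target: VC(e8) = (3, 0, 2)

(3, 0, 2)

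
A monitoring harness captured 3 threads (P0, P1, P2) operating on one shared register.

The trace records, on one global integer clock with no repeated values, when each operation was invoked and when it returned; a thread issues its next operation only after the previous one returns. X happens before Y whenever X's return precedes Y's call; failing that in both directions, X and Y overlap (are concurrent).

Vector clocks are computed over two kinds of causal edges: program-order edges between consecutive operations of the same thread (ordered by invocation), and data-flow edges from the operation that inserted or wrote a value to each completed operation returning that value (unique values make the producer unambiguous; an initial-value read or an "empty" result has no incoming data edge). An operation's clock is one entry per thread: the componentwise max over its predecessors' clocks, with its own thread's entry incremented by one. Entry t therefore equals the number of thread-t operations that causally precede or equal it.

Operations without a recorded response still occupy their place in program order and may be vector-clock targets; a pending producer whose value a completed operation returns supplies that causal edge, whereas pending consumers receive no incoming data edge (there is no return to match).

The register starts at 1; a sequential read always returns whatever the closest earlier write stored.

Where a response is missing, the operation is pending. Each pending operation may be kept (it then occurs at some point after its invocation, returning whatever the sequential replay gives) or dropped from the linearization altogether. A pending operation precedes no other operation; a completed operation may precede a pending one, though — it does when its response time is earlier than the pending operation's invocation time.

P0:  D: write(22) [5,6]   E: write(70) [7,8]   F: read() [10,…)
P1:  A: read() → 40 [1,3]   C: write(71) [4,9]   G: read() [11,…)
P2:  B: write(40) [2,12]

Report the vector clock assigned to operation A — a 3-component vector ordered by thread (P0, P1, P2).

(0, 1, 1)

B (invocation 2): nothing precedes it; P2's component alone gives (0, 0, 1)
D (invocation 5): nothing precedes it; P0's component alone gives (1, 0, 0)
from VC(B)=(0, 0, 1), A (invoked 1) maxes components and bumps P1 → (0, 1, 1)
from VC(D)=(1, 0, 0), E (invoked 7) maxes components and bumps P0 → (2, 0, 0)
from VC(A)=(0, 1, 1), C (invoked 4) maxes components and bumps P1 → (0, 2, 1)
from VC(E)=(2, 0, 0), F (invoked 10) maxes components and bumps P0 → (3, 0, 0)
from VC(C)=(0, 2, 1), G (invoked 11) maxes components and bumps P1 → (0, 3, 1)
target: VC(A) = (0, 1, 1)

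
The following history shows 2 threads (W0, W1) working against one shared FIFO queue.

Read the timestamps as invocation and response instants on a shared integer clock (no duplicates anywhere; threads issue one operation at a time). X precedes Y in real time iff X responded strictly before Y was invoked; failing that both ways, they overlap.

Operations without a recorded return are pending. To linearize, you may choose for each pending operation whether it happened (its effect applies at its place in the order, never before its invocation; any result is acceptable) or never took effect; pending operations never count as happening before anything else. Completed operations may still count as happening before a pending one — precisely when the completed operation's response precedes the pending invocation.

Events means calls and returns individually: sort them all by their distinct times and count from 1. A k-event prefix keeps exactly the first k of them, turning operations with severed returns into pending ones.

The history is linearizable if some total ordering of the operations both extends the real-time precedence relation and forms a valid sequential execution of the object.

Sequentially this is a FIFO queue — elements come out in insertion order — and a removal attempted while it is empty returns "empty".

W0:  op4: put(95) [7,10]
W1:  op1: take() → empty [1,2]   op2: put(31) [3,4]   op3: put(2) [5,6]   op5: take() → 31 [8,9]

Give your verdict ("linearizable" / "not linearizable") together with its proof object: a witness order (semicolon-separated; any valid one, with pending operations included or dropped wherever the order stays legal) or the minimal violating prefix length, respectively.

1. op1 take() → empty, leaving queue <>
2. op2 put(31), leaving queue <31>
3. op3 put(2), leaving queue <31,2>
4. op4 put(95), leaving queue <31,2,95>
5. op5 take() → 31, leaving queue <2,95>

linearizable — witness: op1; op2; op3; op4; op5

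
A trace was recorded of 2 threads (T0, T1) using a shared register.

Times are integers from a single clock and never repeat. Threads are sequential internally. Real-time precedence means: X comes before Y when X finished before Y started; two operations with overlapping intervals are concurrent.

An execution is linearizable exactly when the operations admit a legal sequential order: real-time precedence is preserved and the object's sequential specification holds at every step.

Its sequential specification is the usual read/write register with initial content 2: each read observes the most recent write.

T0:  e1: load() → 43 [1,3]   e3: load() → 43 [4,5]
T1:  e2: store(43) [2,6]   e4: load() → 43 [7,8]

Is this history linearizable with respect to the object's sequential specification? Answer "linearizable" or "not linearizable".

linearizable

one valid linearization: e2, e1, e3, e4
after step 1 (e2 store(43)): value 43
after step 2 (e1 load() → 43): value 43
after step 3 (e3 load() → 43): value 43
after step 4 (e4 load() → 43): value 43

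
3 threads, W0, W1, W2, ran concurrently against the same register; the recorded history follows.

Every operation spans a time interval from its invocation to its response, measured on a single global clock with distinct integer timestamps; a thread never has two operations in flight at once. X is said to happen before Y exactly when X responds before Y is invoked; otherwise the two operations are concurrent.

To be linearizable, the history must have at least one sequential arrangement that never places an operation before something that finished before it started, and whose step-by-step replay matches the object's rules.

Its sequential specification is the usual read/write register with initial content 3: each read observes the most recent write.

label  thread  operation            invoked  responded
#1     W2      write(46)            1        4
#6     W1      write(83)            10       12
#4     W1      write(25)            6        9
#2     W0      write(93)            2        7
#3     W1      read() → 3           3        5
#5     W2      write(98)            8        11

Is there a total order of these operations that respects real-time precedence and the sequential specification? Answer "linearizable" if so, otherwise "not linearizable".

witness order: #3, #1, #2, #4, #5, #6
1. #3 read() → 3, leaving value 3
2. #1 write(46), leaving value 46
3. #2 write(93), leaving value 93
4. #4 write(25), leaving value 25
5. #5 write(98), leaving value 98
6. #6 write(83), leaving value 83

linearizable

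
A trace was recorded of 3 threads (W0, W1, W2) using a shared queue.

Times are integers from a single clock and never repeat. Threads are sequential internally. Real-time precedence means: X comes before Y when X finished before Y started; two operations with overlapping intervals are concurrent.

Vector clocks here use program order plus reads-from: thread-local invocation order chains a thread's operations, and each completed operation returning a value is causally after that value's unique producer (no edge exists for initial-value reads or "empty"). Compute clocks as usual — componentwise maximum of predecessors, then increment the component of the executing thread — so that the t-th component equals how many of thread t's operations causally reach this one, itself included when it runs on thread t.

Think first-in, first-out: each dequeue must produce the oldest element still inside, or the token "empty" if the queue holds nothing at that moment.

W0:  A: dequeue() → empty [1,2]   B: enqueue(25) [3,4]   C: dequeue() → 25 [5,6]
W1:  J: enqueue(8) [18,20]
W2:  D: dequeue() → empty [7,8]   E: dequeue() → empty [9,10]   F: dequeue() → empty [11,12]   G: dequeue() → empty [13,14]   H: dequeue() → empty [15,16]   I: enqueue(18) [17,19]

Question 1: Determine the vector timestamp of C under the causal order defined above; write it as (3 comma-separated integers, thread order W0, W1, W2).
D (invocation 7): nothing precedes it; W2's component alone gives (0, 0, 1)
J (invocation 18): nothing precedes it; W1's component alone gives (0, 1, 0)
A (invocation 1): nothing precedes it; W0's component alone gives (1, 0, 0)
from VC(D)=(0, 0, 1), E (invoked 9) maxes components and bumps W2 → (0, 0, 2)
from VC(A)=(1, 0, 0), B (invoked 3) maxes components and bumps W0 → (2, 0, 0)
from VC(E)=(0, 0, 2), F (invoked 11) maxes components and bumps W2 → (0, 0, 3)
from VC(B)=(2, 0, 0), C (invoked 5) maxes components and bumps W0 → (3, 0, 0)
from VC(F)=(0, 0, 3), G (invoked 13) maxes components and bumps W2 → (0, 0, 4)
from VC(G)=(0, 0, 4), H (invoked 15) maxes components and bumps W2 → (0, 0, 5)
from VC(H)=(0, 0, 5), I (invoked 17) maxes components and bumps W2 → (0, 0, 6)
target: VC(C) = (3, 0, 0)

(3, 0, 0)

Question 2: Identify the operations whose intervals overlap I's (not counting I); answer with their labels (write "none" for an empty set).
overlap test against I [17,19]: concurrent iff the interval meets 17..19
A [1,2]: before
B [3,4]: before
C [5,6]: before
D [7,8]: before
E [9,10]: before
F [11,12]: before
G [13,14]: before
H [15,16]: before
J [18,20]: concurrent

J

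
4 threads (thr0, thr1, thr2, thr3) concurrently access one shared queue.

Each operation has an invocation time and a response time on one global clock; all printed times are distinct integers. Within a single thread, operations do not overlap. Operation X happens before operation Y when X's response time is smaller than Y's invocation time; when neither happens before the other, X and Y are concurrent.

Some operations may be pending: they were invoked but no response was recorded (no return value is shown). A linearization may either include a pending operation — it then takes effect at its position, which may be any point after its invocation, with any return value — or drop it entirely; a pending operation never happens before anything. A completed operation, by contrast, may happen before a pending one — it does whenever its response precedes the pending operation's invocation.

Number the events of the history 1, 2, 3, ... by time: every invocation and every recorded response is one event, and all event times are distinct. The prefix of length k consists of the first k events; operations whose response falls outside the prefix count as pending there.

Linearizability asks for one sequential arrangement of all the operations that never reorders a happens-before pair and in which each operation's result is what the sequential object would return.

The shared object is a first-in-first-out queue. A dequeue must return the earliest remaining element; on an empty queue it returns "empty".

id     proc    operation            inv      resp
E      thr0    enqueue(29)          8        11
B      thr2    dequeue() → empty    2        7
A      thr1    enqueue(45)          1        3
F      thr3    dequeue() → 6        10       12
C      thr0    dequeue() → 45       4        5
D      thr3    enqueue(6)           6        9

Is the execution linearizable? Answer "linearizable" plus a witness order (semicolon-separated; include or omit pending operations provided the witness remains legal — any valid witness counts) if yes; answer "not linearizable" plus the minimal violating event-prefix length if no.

linearizable — witness: A; C; B; D; E; F

step 1: A enqueue(45) — queue <45>
step 2: C dequeue() → 45 — queue <>
step 3: B dequeue() → empty — queue <>
step 4: D enqueue(6) — queue <6>
step 5: E enqueue(29) — queue <6,29>
step 6: F dequeue() → 6 — queue <29>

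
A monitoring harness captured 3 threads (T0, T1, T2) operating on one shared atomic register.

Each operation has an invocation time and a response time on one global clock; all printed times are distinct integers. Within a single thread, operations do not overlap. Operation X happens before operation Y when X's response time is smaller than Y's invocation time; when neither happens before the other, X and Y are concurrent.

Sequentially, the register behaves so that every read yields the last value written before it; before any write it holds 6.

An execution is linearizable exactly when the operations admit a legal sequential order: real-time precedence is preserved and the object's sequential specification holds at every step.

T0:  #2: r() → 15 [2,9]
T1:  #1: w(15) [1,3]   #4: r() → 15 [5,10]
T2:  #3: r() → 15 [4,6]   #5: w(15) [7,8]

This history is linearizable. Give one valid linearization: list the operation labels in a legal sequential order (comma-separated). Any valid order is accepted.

#1, #2, #3, #4, #5

step 1: #1 w(15) — value 15
step 2: #2 r() → 15 — value 15
step 3: #3 r() → 15 — value 15
step 4: #4 r() → 15 — value 15
step 5: #5 w(15) — value 15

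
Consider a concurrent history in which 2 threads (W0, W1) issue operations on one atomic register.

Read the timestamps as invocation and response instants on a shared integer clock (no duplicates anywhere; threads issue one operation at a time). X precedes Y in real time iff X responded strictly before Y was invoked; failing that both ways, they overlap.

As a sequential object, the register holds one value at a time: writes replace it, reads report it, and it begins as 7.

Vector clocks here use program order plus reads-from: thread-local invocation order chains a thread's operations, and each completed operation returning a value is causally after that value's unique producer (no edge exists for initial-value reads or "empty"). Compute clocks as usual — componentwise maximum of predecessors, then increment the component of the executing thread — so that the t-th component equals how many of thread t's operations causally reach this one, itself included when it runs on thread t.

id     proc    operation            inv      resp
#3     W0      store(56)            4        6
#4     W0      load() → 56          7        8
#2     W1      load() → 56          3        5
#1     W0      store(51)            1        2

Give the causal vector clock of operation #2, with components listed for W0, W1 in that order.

(2, 1)

VC(#1, invoked at 1): no causal predecessors; +1 on W0 → (1, 0)
from VC(#1)=(1, 0), #3 (invoked 4) maxes components and bumps W0 → (2, 0)
from VC(#3)=(2, 0), #2 (invoked 3) maxes components and bumps W1 → (2, 1)
from VC(#3)=(2, 0), #4 (invoked 7) maxes components and bumps W0 → (3, 0)
target: VC(#2) = (2, 1)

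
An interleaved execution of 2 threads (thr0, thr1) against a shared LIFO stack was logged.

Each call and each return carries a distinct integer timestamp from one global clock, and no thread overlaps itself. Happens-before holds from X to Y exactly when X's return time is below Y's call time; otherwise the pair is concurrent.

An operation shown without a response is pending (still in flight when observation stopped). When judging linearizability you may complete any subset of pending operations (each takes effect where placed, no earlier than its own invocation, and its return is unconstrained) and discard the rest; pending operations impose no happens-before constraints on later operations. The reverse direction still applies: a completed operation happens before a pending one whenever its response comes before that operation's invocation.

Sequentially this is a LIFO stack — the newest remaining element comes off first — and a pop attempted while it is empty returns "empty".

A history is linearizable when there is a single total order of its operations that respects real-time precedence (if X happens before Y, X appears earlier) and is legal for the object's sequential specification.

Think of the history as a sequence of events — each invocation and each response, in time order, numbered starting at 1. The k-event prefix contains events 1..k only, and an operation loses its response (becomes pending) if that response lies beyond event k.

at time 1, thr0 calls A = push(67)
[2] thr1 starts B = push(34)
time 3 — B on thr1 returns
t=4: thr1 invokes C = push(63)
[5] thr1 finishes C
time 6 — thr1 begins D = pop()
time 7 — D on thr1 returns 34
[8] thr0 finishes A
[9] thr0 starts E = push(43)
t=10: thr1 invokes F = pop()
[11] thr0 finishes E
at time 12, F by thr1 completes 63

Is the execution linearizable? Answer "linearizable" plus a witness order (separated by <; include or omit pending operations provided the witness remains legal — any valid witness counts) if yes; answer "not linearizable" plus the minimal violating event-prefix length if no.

cut after 6 events: linearizable; cut after 7 events (D responds, time 7): not linearizable
exactly one order of the 3 completed ops respects real time; the LIFO stack replay fails
include/drop combinations of the 1 pending operation (A) were all tried; none helps
for example B, C, D (pending dropped) fails at step 3: D pop() → 34 is not legal there

not linearizable — minimal violating prefix: 7 events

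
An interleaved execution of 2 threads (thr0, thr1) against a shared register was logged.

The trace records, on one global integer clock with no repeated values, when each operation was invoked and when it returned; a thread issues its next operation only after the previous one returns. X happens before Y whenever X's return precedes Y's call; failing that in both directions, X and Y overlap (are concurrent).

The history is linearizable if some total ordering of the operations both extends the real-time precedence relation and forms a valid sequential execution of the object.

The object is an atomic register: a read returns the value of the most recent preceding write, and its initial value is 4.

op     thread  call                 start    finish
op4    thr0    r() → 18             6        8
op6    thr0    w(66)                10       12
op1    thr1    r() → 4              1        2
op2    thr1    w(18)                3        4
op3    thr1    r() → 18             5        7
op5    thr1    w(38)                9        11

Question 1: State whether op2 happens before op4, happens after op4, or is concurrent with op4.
Answer: before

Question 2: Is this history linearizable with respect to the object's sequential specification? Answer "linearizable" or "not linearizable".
linearizable

witness order: op1, op2, op3, op4, op5, op6
1. op1 r() → 4, leaving value 4
2. op2 w(18), leaving value 18
3. op3 r() → 18, leaving value 18
4. op4 r() → 18, leaving value 18
5. op5 w(38), leaving value 38
6. op6 w(66), leaving value 66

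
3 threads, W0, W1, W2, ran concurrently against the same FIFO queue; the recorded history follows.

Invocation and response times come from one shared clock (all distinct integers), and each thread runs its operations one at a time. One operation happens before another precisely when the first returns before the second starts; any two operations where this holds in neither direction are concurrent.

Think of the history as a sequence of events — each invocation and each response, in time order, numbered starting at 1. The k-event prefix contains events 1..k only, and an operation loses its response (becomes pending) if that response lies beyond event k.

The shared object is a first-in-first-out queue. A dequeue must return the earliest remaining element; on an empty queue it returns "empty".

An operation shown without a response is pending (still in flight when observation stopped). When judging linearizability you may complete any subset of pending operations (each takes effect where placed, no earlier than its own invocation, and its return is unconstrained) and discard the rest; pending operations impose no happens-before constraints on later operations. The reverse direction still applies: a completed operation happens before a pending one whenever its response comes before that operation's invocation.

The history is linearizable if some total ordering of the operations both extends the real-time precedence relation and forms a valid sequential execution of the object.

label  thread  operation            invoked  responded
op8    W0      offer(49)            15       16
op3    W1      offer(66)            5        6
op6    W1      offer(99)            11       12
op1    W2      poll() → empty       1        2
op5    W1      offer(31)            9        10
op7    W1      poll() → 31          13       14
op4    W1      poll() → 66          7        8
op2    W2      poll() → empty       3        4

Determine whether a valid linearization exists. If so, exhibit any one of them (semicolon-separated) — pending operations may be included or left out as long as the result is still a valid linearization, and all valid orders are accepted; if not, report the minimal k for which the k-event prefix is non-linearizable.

1. op1 poll() → empty, leaving queue <>
2. op2 poll() → empty, leaving queue <>
3. op3 offer(66), leaving queue <66>
4. op4 poll() → 66, leaving queue <>
5. op5 offer(31), leaving queue <31>
6. op6 offer(99), leaving queue <31,99>
7. op7 poll() → 31, leaving queue <99>
8. op8 offer(49), leaving queue <99,49>

linearizable — witness: op1; op2; op3; op4; op5; op6; op7; op8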